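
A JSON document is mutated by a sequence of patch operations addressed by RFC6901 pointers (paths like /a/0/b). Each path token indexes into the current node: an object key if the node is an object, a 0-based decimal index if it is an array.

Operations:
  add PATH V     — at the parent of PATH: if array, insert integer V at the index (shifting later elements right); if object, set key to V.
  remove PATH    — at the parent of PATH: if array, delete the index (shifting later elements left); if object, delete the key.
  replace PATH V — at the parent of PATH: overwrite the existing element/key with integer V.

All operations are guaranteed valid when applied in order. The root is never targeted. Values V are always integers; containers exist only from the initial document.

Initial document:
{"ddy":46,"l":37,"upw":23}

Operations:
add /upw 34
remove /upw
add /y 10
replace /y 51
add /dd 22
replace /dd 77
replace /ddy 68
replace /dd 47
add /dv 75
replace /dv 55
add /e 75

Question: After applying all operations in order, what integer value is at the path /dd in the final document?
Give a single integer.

Answer: 47

Derivation:
After op 1 (add /upw 34): {"ddy":46,"l":37,"upw":34}
After op 2 (remove /upw): {"ddy":46,"l":37}
After op 3 (add /y 10): {"ddy":46,"l":37,"y":10}
After op 4 (replace /y 51): {"ddy":46,"l":37,"y":51}
After op 5 (add /dd 22): {"dd":22,"ddy":46,"l":37,"y":51}
After op 6 (replace /dd 77): {"dd":77,"ddy":46,"l":37,"y":51}
After op 7 (replace /ddy 68): {"dd":77,"ddy":68,"l":37,"y":51}
After op 8 (replace /dd 47): {"dd":47,"ddy":68,"l":37,"y":51}
After op 9 (add /dv 75): {"dd":47,"ddy":68,"dv":75,"l":37,"y":51}
After op 10 (replace /dv 55): {"dd":47,"ddy":68,"dv":55,"l":37,"y":51}
After op 11 (add /e 75): {"dd":47,"ddy":68,"dv":55,"e":75,"l":37,"y":51}
Value at /dd: 47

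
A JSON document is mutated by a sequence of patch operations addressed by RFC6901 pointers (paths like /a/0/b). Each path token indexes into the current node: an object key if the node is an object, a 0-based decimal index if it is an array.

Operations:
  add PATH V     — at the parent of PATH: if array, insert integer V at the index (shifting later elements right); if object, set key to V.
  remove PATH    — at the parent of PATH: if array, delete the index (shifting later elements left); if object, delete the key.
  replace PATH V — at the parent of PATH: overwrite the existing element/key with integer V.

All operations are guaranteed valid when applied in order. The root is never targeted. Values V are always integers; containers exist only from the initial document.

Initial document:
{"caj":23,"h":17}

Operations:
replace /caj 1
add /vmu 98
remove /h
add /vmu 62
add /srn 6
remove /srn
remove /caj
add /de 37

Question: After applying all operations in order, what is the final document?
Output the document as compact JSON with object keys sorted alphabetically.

Answer: {"de":37,"vmu":62}

Derivation:
After op 1 (replace /caj 1): {"caj":1,"h":17}
After op 2 (add /vmu 98): {"caj":1,"h":17,"vmu":98}
After op 3 (remove /h): {"caj":1,"vmu":98}
After op 4 (add /vmu 62): {"caj":1,"vmu":62}
After op 5 (add /srn 6): {"caj":1,"srn":6,"vmu":62}
After op 6 (remove /srn): {"caj":1,"vmu":62}
After op 7 (remove /caj): {"vmu":62}
After op 8 (add /de 37): {"de":37,"vmu":62}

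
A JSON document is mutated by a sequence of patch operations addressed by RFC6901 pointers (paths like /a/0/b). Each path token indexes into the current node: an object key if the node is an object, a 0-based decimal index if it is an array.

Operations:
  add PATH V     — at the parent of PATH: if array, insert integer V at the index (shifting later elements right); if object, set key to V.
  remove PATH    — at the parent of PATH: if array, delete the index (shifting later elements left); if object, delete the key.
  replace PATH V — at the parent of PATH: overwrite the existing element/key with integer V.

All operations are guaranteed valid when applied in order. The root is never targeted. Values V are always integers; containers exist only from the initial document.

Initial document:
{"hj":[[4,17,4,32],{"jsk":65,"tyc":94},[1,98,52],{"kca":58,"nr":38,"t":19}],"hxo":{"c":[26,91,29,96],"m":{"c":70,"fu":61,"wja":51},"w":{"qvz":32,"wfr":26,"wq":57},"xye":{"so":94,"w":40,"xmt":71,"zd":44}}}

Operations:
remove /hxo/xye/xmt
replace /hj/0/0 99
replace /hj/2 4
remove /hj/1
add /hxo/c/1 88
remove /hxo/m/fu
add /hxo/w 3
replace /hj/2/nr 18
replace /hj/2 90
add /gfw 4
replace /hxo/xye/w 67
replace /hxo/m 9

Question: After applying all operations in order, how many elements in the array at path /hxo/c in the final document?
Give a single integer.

After op 1 (remove /hxo/xye/xmt): {"hj":[[4,17,4,32],{"jsk":65,"tyc":94},[1,98,52],{"kca":58,"nr":38,"t":19}],"hxo":{"c":[26,91,29,96],"m":{"c":70,"fu":61,"wja":51},"w":{"qvz":32,"wfr":26,"wq":57},"xye":{"so":94,"w":40,"zd":44}}}
After op 2 (replace /hj/0/0 99): {"hj":[[99,17,4,32],{"jsk":65,"tyc":94},[1,98,52],{"kca":58,"nr":38,"t":19}],"hxo":{"c":[26,91,29,96],"m":{"c":70,"fu":61,"wja":51},"w":{"qvz":32,"wfr":26,"wq":57},"xye":{"so":94,"w":40,"zd":44}}}
After op 3 (replace /hj/2 4): {"hj":[[99,17,4,32],{"jsk":65,"tyc":94},4,{"kca":58,"nr":38,"t":19}],"hxo":{"c":[26,91,29,96],"m":{"c":70,"fu":61,"wja":51},"w":{"qvz":32,"wfr":26,"wq":57},"xye":{"so":94,"w":40,"zd":44}}}
After op 4 (remove /hj/1): {"hj":[[99,17,4,32],4,{"kca":58,"nr":38,"t":19}],"hxo":{"c":[26,91,29,96],"m":{"c":70,"fu":61,"wja":51},"w":{"qvz":32,"wfr":26,"wq":57},"xye":{"so":94,"w":40,"zd":44}}}
After op 5 (add /hxo/c/1 88): {"hj":[[99,17,4,32],4,{"kca":58,"nr":38,"t":19}],"hxo":{"c":[26,88,91,29,96],"m":{"c":70,"fu":61,"wja":51},"w":{"qvz":32,"wfr":26,"wq":57},"xye":{"so":94,"w":40,"zd":44}}}
After op 6 (remove /hxo/m/fu): {"hj":[[99,17,4,32],4,{"kca":58,"nr":38,"t":19}],"hxo":{"c":[26,88,91,29,96],"m":{"c":70,"wja":51},"w":{"qvz":32,"wfr":26,"wq":57},"xye":{"so":94,"w":40,"zd":44}}}
After op 7 (add /hxo/w 3): {"hj":[[99,17,4,32],4,{"kca":58,"nr":38,"t":19}],"hxo":{"c":[26,88,91,29,96],"m":{"c":70,"wja":51},"w":3,"xye":{"so":94,"w":40,"zd":44}}}
After op 8 (replace /hj/2/nr 18): {"hj":[[99,17,4,32],4,{"kca":58,"nr":18,"t":19}],"hxo":{"c":[26,88,91,29,96],"m":{"c":70,"wja":51},"w":3,"xye":{"so":94,"w":40,"zd":44}}}
After op 9 (replace /hj/2 90): {"hj":[[99,17,4,32],4,90],"hxo":{"c":[26,88,91,29,96],"m":{"c":70,"wja":51},"w":3,"xye":{"so":94,"w":40,"zd":44}}}
After op 10 (add /gfw 4): {"gfw":4,"hj":[[99,17,4,32],4,90],"hxo":{"c":[26,88,91,29,96],"m":{"c":70,"wja":51},"w":3,"xye":{"so":94,"w":40,"zd":44}}}
After op 11 (replace /hxo/xye/w 67): {"gfw":4,"hj":[[99,17,4,32],4,90],"hxo":{"c":[26,88,91,29,96],"m":{"c":70,"wja":51},"w":3,"xye":{"so":94,"w":67,"zd":44}}}
After op 12 (replace /hxo/m 9): {"gfw":4,"hj":[[99,17,4,32],4,90],"hxo":{"c":[26,88,91,29,96],"m":9,"w":3,"xye":{"so":94,"w":67,"zd":44}}}
Size at path /hxo/c: 5

Answer: 5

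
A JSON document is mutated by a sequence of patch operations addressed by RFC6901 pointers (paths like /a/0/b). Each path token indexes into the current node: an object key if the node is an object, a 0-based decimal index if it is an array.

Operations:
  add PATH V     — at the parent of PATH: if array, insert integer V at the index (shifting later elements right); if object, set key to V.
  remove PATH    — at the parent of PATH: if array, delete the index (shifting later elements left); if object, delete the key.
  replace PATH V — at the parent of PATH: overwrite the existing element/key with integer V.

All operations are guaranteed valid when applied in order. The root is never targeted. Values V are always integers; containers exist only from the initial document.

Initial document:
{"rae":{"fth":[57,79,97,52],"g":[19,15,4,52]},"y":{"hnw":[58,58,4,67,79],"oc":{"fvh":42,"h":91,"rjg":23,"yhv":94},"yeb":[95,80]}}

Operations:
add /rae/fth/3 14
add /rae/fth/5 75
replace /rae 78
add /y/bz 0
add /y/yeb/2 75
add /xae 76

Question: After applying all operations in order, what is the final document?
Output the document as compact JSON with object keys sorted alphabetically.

After op 1 (add /rae/fth/3 14): {"rae":{"fth":[57,79,97,14,52],"g":[19,15,4,52]},"y":{"hnw":[58,58,4,67,79],"oc":{"fvh":42,"h":91,"rjg":23,"yhv":94},"yeb":[95,80]}}
After op 2 (add /rae/fth/5 75): {"rae":{"fth":[57,79,97,14,52,75],"g":[19,15,4,52]},"y":{"hnw":[58,58,4,67,79],"oc":{"fvh":42,"h":91,"rjg":23,"yhv":94},"yeb":[95,80]}}
After op 3 (replace /rae 78): {"rae":78,"y":{"hnw":[58,58,4,67,79],"oc":{"fvh":42,"h":91,"rjg":23,"yhv":94},"yeb":[95,80]}}
After op 4 (add /y/bz 0): {"rae":78,"y":{"bz":0,"hnw":[58,58,4,67,79],"oc":{"fvh":42,"h":91,"rjg":23,"yhv":94},"yeb":[95,80]}}
After op 5 (add /y/yeb/2 75): {"rae":78,"y":{"bz":0,"hnw":[58,58,4,67,79],"oc":{"fvh":42,"h":91,"rjg":23,"yhv":94},"yeb":[95,80,75]}}
After op 6 (add /xae 76): {"rae":78,"xae":76,"y":{"bz":0,"hnw":[58,58,4,67,79],"oc":{"fvh":42,"h":91,"rjg":23,"yhv":94},"yeb":[95,80,75]}}

Answer: {"rae":78,"xae":76,"y":{"bz":0,"hnw":[58,58,4,67,79],"oc":{"fvh":42,"h":91,"rjg":23,"yhv":94},"yeb":[95,80,75]}}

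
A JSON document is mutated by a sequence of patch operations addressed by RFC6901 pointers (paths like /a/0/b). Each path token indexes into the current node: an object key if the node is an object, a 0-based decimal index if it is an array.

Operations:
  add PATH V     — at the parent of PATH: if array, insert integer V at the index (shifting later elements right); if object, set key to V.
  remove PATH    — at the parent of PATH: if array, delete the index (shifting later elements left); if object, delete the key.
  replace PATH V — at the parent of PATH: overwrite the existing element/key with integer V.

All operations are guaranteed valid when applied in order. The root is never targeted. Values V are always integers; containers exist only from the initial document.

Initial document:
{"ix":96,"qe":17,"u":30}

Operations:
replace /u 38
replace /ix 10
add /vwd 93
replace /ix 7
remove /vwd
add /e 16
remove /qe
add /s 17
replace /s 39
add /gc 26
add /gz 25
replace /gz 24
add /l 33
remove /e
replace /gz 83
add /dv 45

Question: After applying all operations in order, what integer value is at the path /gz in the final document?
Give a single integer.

Answer: 83

Derivation:
After op 1 (replace /u 38): {"ix":96,"qe":17,"u":38}
After op 2 (replace /ix 10): {"ix":10,"qe":17,"u":38}
After op 3 (add /vwd 93): {"ix":10,"qe":17,"u":38,"vwd":93}
After op 4 (replace /ix 7): {"ix":7,"qe":17,"u":38,"vwd":93}
After op 5 (remove /vwd): {"ix":7,"qe":17,"u":38}
After op 6 (add /e 16): {"e":16,"ix":7,"qe":17,"u":38}
After op 7 (remove /qe): {"e":16,"ix":7,"u":38}
After op 8 (add /s 17): {"e":16,"ix":7,"s":17,"u":38}
After op 9 (replace /s 39): {"e":16,"ix":7,"s":39,"u":38}
After op 10 (add /gc 26): {"e":16,"gc":26,"ix":7,"s":39,"u":38}
After op 11 (add /gz 25): {"e":16,"gc":26,"gz":25,"ix":7,"s":39,"u":38}
After op 12 (replace /gz 24): {"e":16,"gc":26,"gz":24,"ix":7,"s":39,"u":38}
After op 13 (add /l 33): {"e":16,"gc":26,"gz":24,"ix":7,"l":33,"s":39,"u":38}
After op 14 (remove /e): {"gc":26,"gz":24,"ix":7,"l":33,"s":39,"u":38}
After op 15 (replace /gz 83): {"gc":26,"gz":83,"ix":7,"l":33,"s":39,"u":38}
After op 16 (add /dv 45): {"dv":45,"gc":26,"gz":83,"ix":7,"l":33,"s":39,"u":38}
Value at /gz: 83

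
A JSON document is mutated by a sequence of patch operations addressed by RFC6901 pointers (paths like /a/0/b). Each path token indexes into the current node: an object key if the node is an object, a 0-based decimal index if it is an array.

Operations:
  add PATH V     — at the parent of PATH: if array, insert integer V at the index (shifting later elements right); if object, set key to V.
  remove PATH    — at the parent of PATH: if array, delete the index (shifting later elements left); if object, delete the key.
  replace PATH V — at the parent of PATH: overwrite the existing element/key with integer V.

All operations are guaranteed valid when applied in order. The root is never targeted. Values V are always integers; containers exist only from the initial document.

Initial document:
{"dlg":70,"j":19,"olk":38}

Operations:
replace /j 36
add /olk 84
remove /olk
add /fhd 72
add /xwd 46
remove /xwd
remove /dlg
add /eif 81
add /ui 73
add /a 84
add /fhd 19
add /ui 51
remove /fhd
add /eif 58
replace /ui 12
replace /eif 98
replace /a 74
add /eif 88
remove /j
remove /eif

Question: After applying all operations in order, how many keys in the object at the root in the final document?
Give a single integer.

After op 1 (replace /j 36): {"dlg":70,"j":36,"olk":38}
After op 2 (add /olk 84): {"dlg":70,"j":36,"olk":84}
After op 3 (remove /olk): {"dlg":70,"j":36}
After op 4 (add /fhd 72): {"dlg":70,"fhd":72,"j":36}
After op 5 (add /xwd 46): {"dlg":70,"fhd":72,"j":36,"xwd":46}
After op 6 (remove /xwd): {"dlg":70,"fhd":72,"j":36}
After op 7 (remove /dlg): {"fhd":72,"j":36}
After op 8 (add /eif 81): {"eif":81,"fhd":72,"j":36}
After op 9 (add /ui 73): {"eif":81,"fhd":72,"j":36,"ui":73}
After op 10 (add /a 84): {"a":84,"eif":81,"fhd":72,"j":36,"ui":73}
After op 11 (add /fhd 19): {"a":84,"eif":81,"fhd":19,"j":36,"ui":73}
After op 12 (add /ui 51): {"a":84,"eif":81,"fhd":19,"j":36,"ui":51}
After op 13 (remove /fhd): {"a":84,"eif":81,"j":36,"ui":51}
After op 14 (add /eif 58): {"a":84,"eif":58,"j":36,"ui":51}
After op 15 (replace /ui 12): {"a":84,"eif":58,"j":36,"ui":12}
After op 16 (replace /eif 98): {"a":84,"eif":98,"j":36,"ui":12}
After op 17 (replace /a 74): {"a":74,"eif":98,"j":36,"ui":12}
After op 18 (add /eif 88): {"a":74,"eif":88,"j":36,"ui":12}
After op 19 (remove /j): {"a":74,"eif":88,"ui":12}
After op 20 (remove /eif): {"a":74,"ui":12}
Size at the root: 2

Answer: 2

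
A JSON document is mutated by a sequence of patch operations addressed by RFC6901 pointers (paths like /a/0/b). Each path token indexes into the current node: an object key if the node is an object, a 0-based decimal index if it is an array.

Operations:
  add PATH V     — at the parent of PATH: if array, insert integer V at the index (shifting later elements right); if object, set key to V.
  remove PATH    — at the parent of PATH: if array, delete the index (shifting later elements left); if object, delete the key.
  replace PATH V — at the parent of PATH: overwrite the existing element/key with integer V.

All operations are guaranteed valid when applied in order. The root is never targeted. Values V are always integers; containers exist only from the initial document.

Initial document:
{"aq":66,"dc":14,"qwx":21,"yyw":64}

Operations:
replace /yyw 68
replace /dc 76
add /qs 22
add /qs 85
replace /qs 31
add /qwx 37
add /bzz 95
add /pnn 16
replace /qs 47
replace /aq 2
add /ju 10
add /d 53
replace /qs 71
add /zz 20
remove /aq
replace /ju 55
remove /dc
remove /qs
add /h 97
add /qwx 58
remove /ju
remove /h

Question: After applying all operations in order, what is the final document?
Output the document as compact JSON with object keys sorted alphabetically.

After op 1 (replace /yyw 68): {"aq":66,"dc":14,"qwx":21,"yyw":68}
After op 2 (replace /dc 76): {"aq":66,"dc":76,"qwx":21,"yyw":68}
After op 3 (add /qs 22): {"aq":66,"dc":76,"qs":22,"qwx":21,"yyw":68}
After op 4 (add /qs 85): {"aq":66,"dc":76,"qs":85,"qwx":21,"yyw":68}
After op 5 (replace /qs 31): {"aq":66,"dc":76,"qs":31,"qwx":21,"yyw":68}
After op 6 (add /qwx 37): {"aq":66,"dc":76,"qs":31,"qwx":37,"yyw":68}
After op 7 (add /bzz 95): {"aq":66,"bzz":95,"dc":76,"qs":31,"qwx":37,"yyw":68}
After op 8 (add /pnn 16): {"aq":66,"bzz":95,"dc":76,"pnn":16,"qs":31,"qwx":37,"yyw":68}
After op 9 (replace /qs 47): {"aq":66,"bzz":95,"dc":76,"pnn":16,"qs":47,"qwx":37,"yyw":68}
After op 10 (replace /aq 2): {"aq":2,"bzz":95,"dc":76,"pnn":16,"qs":47,"qwx":37,"yyw":68}
After op 11 (add /ju 10): {"aq":2,"bzz":95,"dc":76,"ju":10,"pnn":16,"qs":47,"qwx":37,"yyw":68}
After op 12 (add /d 53): {"aq":2,"bzz":95,"d":53,"dc":76,"ju":10,"pnn":16,"qs":47,"qwx":37,"yyw":68}
After op 13 (replace /qs 71): {"aq":2,"bzz":95,"d":53,"dc":76,"ju":10,"pnn":16,"qs":71,"qwx":37,"yyw":68}
After op 14 (add /zz 20): {"aq":2,"bzz":95,"d":53,"dc":76,"ju":10,"pnn":16,"qs":71,"qwx":37,"yyw":68,"zz":20}
After op 15 (remove /aq): {"bzz":95,"d":53,"dc":76,"ju":10,"pnn":16,"qs":71,"qwx":37,"yyw":68,"zz":20}
After op 16 (replace /ju 55): {"bzz":95,"d":53,"dc":76,"ju":55,"pnn":16,"qs":71,"qwx":37,"yyw":68,"zz":20}
After op 17 (remove /dc): {"bzz":95,"d":53,"ju":55,"pnn":16,"qs":71,"qwx":37,"yyw":68,"zz":20}
After op 18 (remove /qs): {"bzz":95,"d":53,"ju":55,"pnn":16,"qwx":37,"yyw":68,"zz":20}
After op 19 (add /h 97): {"bzz":95,"d":53,"h":97,"ju":55,"pnn":16,"qwx":37,"yyw":68,"zz":20}
After op 20 (add /qwx 58): {"bzz":95,"d":53,"h":97,"ju":55,"pnn":16,"qwx":58,"yyw":68,"zz":20}
After op 21 (remove /ju): {"bzz":95,"d":53,"h":97,"pnn":16,"qwx":58,"yyw":68,"zz":20}
After op 22 (remove /h): {"bzz":95,"d":53,"pnn":16,"qwx":58,"yyw":68,"zz":20}

Answer: {"bzz":95,"d":53,"pnn":16,"qwx":58,"yyw":68,"zz":20}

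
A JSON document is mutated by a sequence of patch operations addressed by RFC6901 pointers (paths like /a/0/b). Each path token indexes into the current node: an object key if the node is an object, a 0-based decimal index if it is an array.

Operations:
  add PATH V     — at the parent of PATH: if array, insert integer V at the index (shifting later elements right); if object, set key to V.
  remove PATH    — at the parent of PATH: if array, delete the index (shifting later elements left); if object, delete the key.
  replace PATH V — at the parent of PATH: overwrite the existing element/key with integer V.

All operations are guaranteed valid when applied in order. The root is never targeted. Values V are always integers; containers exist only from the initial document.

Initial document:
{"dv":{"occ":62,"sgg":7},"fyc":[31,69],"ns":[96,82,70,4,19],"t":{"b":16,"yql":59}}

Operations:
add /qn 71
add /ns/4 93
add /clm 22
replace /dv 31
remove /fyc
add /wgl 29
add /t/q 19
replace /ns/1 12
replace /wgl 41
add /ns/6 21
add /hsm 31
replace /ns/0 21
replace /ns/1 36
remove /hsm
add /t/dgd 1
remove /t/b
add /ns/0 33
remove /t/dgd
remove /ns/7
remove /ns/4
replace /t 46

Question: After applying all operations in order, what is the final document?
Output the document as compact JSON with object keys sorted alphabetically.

Answer: {"clm":22,"dv":31,"ns":[33,21,36,70,93,19],"qn":71,"t":46,"wgl":41}

Derivation:
After op 1 (add /qn 71): {"dv":{"occ":62,"sgg":7},"fyc":[31,69],"ns":[96,82,70,4,19],"qn":71,"t":{"b":16,"yql":59}}
After op 2 (add /ns/4 93): {"dv":{"occ":62,"sgg":7},"fyc":[31,69],"ns":[96,82,70,4,93,19],"qn":71,"t":{"b":16,"yql":59}}
After op 3 (add /clm 22): {"clm":22,"dv":{"occ":62,"sgg":7},"fyc":[31,69],"ns":[96,82,70,4,93,19],"qn":71,"t":{"b":16,"yql":59}}
After op 4 (replace /dv 31): {"clm":22,"dv":31,"fyc":[31,69],"ns":[96,82,70,4,93,19],"qn":71,"t":{"b":16,"yql":59}}
After op 5 (remove /fyc): {"clm":22,"dv":31,"ns":[96,82,70,4,93,19],"qn":71,"t":{"b":16,"yql":59}}
After op 6 (add /wgl 29): {"clm":22,"dv":31,"ns":[96,82,70,4,93,19],"qn":71,"t":{"b":16,"yql":59},"wgl":29}
After op 7 (add /t/q 19): {"clm":22,"dv":31,"ns":[96,82,70,4,93,19],"qn":71,"t":{"b":16,"q":19,"yql":59},"wgl":29}
After op 8 (replace /ns/1 12): {"clm":22,"dv":31,"ns":[96,12,70,4,93,19],"qn":71,"t":{"b":16,"q":19,"yql":59},"wgl":29}
After op 9 (replace /wgl 41): {"clm":22,"dv":31,"ns":[96,12,70,4,93,19],"qn":71,"t":{"b":16,"q":19,"yql":59},"wgl":41}
After op 10 (add /ns/6 21): {"clm":22,"dv":31,"ns":[96,12,70,4,93,19,21],"qn":71,"t":{"b":16,"q":19,"yql":59},"wgl":41}
After op 11 (add /hsm 31): {"clm":22,"dv":31,"hsm":31,"ns":[96,12,70,4,93,19,21],"qn":71,"t":{"b":16,"q":19,"yql":59},"wgl":41}
After op 12 (replace /ns/0 21): {"clm":22,"dv":31,"hsm":31,"ns":[21,12,70,4,93,19,21],"qn":71,"t":{"b":16,"q":19,"yql":59},"wgl":41}
After op 13 (replace /ns/1 36): {"clm":22,"dv":31,"hsm":31,"ns":[21,36,70,4,93,19,21],"qn":71,"t":{"b":16,"q":19,"yql":59},"wgl":41}
After op 14 (remove /hsm): {"clm":22,"dv":31,"ns":[21,36,70,4,93,19,21],"qn":71,"t":{"b":16,"q":19,"yql":59},"wgl":41}
After op 15 (add /t/dgd 1): {"clm":22,"dv":31,"ns":[21,36,70,4,93,19,21],"qn":71,"t":{"b":16,"dgd":1,"q":19,"yql":59},"wgl":41}
After op 16 (remove /t/b): {"clm":22,"dv":31,"ns":[21,36,70,4,93,19,21],"qn":71,"t":{"dgd":1,"q":19,"yql":59},"wgl":41}
After op 17 (add /ns/0 33): {"clm":22,"dv":31,"ns":[33,21,36,70,4,93,19,21],"qn":71,"t":{"dgd":1,"q":19,"yql":59},"wgl":41}
After op 18 (remove /t/dgd): {"clm":22,"dv":31,"ns":[33,21,36,70,4,93,19,21],"qn":71,"t":{"q":19,"yql":59},"wgl":41}
After op 19 (remove /ns/7): {"clm":22,"dv":31,"ns":[33,21,36,70,4,93,19],"qn":71,"t":{"q":19,"yql":59},"wgl":41}
After op 20 (remove /ns/4): {"clm":22,"dv":31,"ns":[33,21,36,70,93,19],"qn":71,"t":{"q":19,"yql":59},"wgl":41}
After op 21 (replace /t 46): {"clm":22,"dv":31,"ns":[33,21,36,70,93,19],"qn":71,"t":46,"wgl":41}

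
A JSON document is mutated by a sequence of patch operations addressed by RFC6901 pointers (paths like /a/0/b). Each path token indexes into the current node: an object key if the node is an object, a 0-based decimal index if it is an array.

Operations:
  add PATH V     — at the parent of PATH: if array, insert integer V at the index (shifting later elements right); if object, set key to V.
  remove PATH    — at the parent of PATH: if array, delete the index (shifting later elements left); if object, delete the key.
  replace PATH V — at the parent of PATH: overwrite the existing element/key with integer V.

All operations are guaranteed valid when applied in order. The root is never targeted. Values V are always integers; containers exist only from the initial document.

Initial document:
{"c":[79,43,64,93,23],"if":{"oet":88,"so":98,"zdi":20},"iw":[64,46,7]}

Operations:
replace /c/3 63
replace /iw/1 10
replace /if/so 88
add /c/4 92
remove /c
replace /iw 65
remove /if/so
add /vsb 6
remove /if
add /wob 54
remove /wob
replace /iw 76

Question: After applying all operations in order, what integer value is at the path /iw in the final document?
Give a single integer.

After op 1 (replace /c/3 63): {"c":[79,43,64,63,23],"if":{"oet":88,"so":98,"zdi":20},"iw":[64,46,7]}
After op 2 (replace /iw/1 10): {"c":[79,43,64,63,23],"if":{"oet":88,"so":98,"zdi":20},"iw":[64,10,7]}
After op 3 (replace /if/so 88): {"c":[79,43,64,63,23],"if":{"oet":88,"so":88,"zdi":20},"iw":[64,10,7]}
After op 4 (add /c/4 92): {"c":[79,43,64,63,92,23],"if":{"oet":88,"so":88,"zdi":20},"iw":[64,10,7]}
After op 5 (remove /c): {"if":{"oet":88,"so":88,"zdi":20},"iw":[64,10,7]}
After op 6 (replace /iw 65): {"if":{"oet":88,"so":88,"zdi":20},"iw":65}
After op 7 (remove /if/so): {"if":{"oet":88,"zdi":20},"iw":65}
After op 8 (add /vsb 6): {"if":{"oet":88,"zdi":20},"iw":65,"vsb":6}
After op 9 (remove /if): {"iw":65,"vsb":6}
After op 10 (add /wob 54): {"iw":65,"vsb":6,"wob":54}
After op 11 (remove /wob): {"iw":65,"vsb":6}
After op 12 (replace /iw 76): {"iw":76,"vsb":6}
Value at /iw: 76

Answer: 76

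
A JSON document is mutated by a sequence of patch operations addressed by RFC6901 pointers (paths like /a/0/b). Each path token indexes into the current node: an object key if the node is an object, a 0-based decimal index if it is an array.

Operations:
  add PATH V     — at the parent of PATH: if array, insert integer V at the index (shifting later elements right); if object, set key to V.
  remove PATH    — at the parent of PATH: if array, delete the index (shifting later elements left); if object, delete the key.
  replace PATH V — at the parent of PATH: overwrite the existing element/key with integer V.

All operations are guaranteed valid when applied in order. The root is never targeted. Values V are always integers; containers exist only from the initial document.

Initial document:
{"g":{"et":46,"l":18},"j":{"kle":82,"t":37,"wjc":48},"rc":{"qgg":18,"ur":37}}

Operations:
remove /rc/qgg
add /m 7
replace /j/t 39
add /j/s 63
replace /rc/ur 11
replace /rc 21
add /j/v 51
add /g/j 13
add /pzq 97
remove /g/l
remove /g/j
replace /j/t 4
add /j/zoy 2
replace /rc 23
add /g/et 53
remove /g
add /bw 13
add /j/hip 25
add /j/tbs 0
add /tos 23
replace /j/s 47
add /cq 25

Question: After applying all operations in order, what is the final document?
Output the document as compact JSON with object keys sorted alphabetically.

After op 1 (remove /rc/qgg): {"g":{"et":46,"l":18},"j":{"kle":82,"t":37,"wjc":48},"rc":{"ur":37}}
After op 2 (add /m 7): {"g":{"et":46,"l":18},"j":{"kle":82,"t":37,"wjc":48},"m":7,"rc":{"ur":37}}
After op 3 (replace /j/t 39): {"g":{"et":46,"l":18},"j":{"kle":82,"t":39,"wjc":48},"m":7,"rc":{"ur":37}}
After op 4 (add /j/s 63): {"g":{"et":46,"l":18},"j":{"kle":82,"s":63,"t":39,"wjc":48},"m":7,"rc":{"ur":37}}
After op 5 (replace /rc/ur 11): {"g":{"et":46,"l":18},"j":{"kle":82,"s":63,"t":39,"wjc":48},"m":7,"rc":{"ur":11}}
After op 6 (replace /rc 21): {"g":{"et":46,"l":18},"j":{"kle":82,"s":63,"t":39,"wjc":48},"m":7,"rc":21}
After op 7 (add /j/v 51): {"g":{"et":46,"l":18},"j":{"kle":82,"s":63,"t":39,"v":51,"wjc":48},"m":7,"rc":21}
After op 8 (add /g/j 13): {"g":{"et":46,"j":13,"l":18},"j":{"kle":82,"s":63,"t":39,"v":51,"wjc":48},"m":7,"rc":21}
After op 9 (add /pzq 97): {"g":{"et":46,"j":13,"l":18},"j":{"kle":82,"s":63,"t":39,"v":51,"wjc":48},"m":7,"pzq":97,"rc":21}
After op 10 (remove /g/l): {"g":{"et":46,"j":13},"j":{"kle":82,"s":63,"t":39,"v":51,"wjc":48},"m":7,"pzq":97,"rc":21}
After op 11 (remove /g/j): {"g":{"et":46},"j":{"kle":82,"s":63,"t":39,"v":51,"wjc":48},"m":7,"pzq":97,"rc":21}
After op 12 (replace /j/t 4): {"g":{"et":46},"j":{"kle":82,"s":63,"t":4,"v":51,"wjc":48},"m":7,"pzq":97,"rc":21}
After op 13 (add /j/zoy 2): {"g":{"et":46},"j":{"kle":82,"s":63,"t":4,"v":51,"wjc":48,"zoy":2},"m":7,"pzq":97,"rc":21}
After op 14 (replace /rc 23): {"g":{"et":46},"j":{"kle":82,"s":63,"t":4,"v":51,"wjc":48,"zoy":2},"m":7,"pzq":97,"rc":23}
After op 15 (add /g/et 53): {"g":{"et":53},"j":{"kle":82,"s":63,"t":4,"v":51,"wjc":48,"zoy":2},"m":7,"pzq":97,"rc":23}
After op 16 (remove /g): {"j":{"kle":82,"s":63,"t":4,"v":51,"wjc":48,"zoy":2},"m":7,"pzq":97,"rc":23}
After op 17 (add /bw 13): {"bw":13,"j":{"kle":82,"s":63,"t":4,"v":51,"wjc":48,"zoy":2},"m":7,"pzq":97,"rc":23}
After op 18 (add /j/hip 25): {"bw":13,"j":{"hip":25,"kle":82,"s":63,"t":4,"v":51,"wjc":48,"zoy":2},"m":7,"pzq":97,"rc":23}
After op 19 (add /j/tbs 0): {"bw":13,"j":{"hip":25,"kle":82,"s":63,"t":4,"tbs":0,"v":51,"wjc":48,"zoy":2},"m":7,"pzq":97,"rc":23}
After op 20 (add /tos 23): {"bw":13,"j":{"hip":25,"kle":82,"s":63,"t":4,"tbs":0,"v":51,"wjc":48,"zoy":2},"m":7,"pzq":97,"rc":23,"tos":23}
After op 21 (replace /j/s 47): {"bw":13,"j":{"hip":25,"kle":82,"s":47,"t":4,"tbs":0,"v":51,"wjc":48,"zoy":2},"m":7,"pzq":97,"rc":23,"tos":23}
After op 22 (add /cq 25): {"bw":13,"cq":25,"j":{"hip":25,"kle":82,"s":47,"t":4,"tbs":0,"v":51,"wjc":48,"zoy":2},"m":7,"pzq":97,"rc":23,"tos":23}

Answer: {"bw":13,"cq":25,"j":{"hip":25,"kle":82,"s":47,"t":4,"tbs":0,"v":51,"wjc":48,"zoy":2},"m":7,"pzq":97,"rc":23,"tos":23}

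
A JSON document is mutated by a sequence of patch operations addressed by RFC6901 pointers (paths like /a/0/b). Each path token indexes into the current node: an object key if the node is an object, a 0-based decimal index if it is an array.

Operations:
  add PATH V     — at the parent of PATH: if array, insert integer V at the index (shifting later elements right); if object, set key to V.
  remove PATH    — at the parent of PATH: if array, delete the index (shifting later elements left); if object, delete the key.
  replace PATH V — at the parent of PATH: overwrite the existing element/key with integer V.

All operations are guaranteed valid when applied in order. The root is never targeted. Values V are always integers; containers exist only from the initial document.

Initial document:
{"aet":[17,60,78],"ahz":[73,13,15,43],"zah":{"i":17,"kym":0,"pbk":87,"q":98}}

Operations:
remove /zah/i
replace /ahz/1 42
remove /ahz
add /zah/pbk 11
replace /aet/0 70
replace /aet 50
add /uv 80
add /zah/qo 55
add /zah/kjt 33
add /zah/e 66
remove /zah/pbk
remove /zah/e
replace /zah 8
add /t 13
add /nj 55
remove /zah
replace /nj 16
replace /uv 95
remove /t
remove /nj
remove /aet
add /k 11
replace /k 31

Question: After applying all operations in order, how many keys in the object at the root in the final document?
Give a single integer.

After op 1 (remove /zah/i): {"aet":[17,60,78],"ahz":[73,13,15,43],"zah":{"kym":0,"pbk":87,"q":98}}
After op 2 (replace /ahz/1 42): {"aet":[17,60,78],"ahz":[73,42,15,43],"zah":{"kym":0,"pbk":87,"q":98}}
After op 3 (remove /ahz): {"aet":[17,60,78],"zah":{"kym":0,"pbk":87,"q":98}}
After op 4 (add /zah/pbk 11): {"aet":[17,60,78],"zah":{"kym":0,"pbk":11,"q":98}}
After op 5 (replace /aet/0 70): {"aet":[70,60,78],"zah":{"kym":0,"pbk":11,"q":98}}
After op 6 (replace /aet 50): {"aet":50,"zah":{"kym":0,"pbk":11,"q":98}}
After op 7 (add /uv 80): {"aet":50,"uv":80,"zah":{"kym":0,"pbk":11,"q":98}}
After op 8 (add /zah/qo 55): {"aet":50,"uv":80,"zah":{"kym":0,"pbk":11,"q":98,"qo":55}}
After op 9 (add /zah/kjt 33): {"aet":50,"uv":80,"zah":{"kjt":33,"kym":0,"pbk":11,"q":98,"qo":55}}
After op 10 (add /zah/e 66): {"aet":50,"uv":80,"zah":{"e":66,"kjt":33,"kym":0,"pbk":11,"q":98,"qo":55}}
After op 11 (remove /zah/pbk): {"aet":50,"uv":80,"zah":{"e":66,"kjt":33,"kym":0,"q":98,"qo":55}}
After op 12 (remove /zah/e): {"aet":50,"uv":80,"zah":{"kjt":33,"kym":0,"q":98,"qo":55}}
After op 13 (replace /zah 8): {"aet":50,"uv":80,"zah":8}
After op 14 (add /t 13): {"aet":50,"t":13,"uv":80,"zah":8}
After op 15 (add /nj 55): {"aet":50,"nj":55,"t":13,"uv":80,"zah":8}
After op 16 (remove /zah): {"aet":50,"nj":55,"t":13,"uv":80}
After op 17 (replace /nj 16): {"aet":50,"nj":16,"t":13,"uv":80}
After op 18 (replace /uv 95): {"aet":50,"nj":16,"t":13,"uv":95}
After op 19 (remove /t): {"aet":50,"nj":16,"uv":95}
After op 20 (remove /nj): {"aet":50,"uv":95}
After op 21 (remove /aet): {"uv":95}
After op 22 (add /k 11): {"k":11,"uv":95}
After op 23 (replace /k 31): {"k":31,"uv":95}
Size at the root: 2

Answer: 2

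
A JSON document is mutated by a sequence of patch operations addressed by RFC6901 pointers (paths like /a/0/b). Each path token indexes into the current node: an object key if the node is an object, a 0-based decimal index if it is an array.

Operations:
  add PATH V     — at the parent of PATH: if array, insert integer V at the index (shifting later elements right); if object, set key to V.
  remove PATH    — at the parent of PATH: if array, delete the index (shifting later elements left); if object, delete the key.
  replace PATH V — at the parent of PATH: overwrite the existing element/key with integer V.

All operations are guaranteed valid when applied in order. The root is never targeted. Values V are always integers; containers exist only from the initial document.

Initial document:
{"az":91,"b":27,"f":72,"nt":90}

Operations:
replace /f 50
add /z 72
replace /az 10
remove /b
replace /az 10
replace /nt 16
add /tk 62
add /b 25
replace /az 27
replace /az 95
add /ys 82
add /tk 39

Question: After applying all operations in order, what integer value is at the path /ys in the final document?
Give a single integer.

Answer: 82

Derivation:
After op 1 (replace /f 50): {"az":91,"b":27,"f":50,"nt":90}
After op 2 (add /z 72): {"az":91,"b":27,"f":50,"nt":90,"z":72}
After op 3 (replace /az 10): {"az":10,"b":27,"f":50,"nt":90,"z":72}
After op 4 (remove /b): {"az":10,"f":50,"nt":90,"z":72}
After op 5 (replace /az 10): {"az":10,"f":50,"nt":90,"z":72}
After op 6 (replace /nt 16): {"az":10,"f":50,"nt":16,"z":72}
After op 7 (add /tk 62): {"az":10,"f":50,"nt":16,"tk":62,"z":72}
After op 8 (add /b 25): {"az":10,"b":25,"f":50,"nt":16,"tk":62,"z":72}
After op 9 (replace /az 27): {"az":27,"b":25,"f":50,"nt":16,"tk":62,"z":72}
After op 10 (replace /az 95): {"az":95,"b":25,"f":50,"nt":16,"tk":62,"z":72}
After op 11 (add /ys 82): {"az":95,"b":25,"f":50,"nt":16,"tk":62,"ys":82,"z":72}
After op 12 (add /tk 39): {"az":95,"b":25,"f":50,"nt":16,"tk":39,"ys":82,"z":72}
Value at /ys: 82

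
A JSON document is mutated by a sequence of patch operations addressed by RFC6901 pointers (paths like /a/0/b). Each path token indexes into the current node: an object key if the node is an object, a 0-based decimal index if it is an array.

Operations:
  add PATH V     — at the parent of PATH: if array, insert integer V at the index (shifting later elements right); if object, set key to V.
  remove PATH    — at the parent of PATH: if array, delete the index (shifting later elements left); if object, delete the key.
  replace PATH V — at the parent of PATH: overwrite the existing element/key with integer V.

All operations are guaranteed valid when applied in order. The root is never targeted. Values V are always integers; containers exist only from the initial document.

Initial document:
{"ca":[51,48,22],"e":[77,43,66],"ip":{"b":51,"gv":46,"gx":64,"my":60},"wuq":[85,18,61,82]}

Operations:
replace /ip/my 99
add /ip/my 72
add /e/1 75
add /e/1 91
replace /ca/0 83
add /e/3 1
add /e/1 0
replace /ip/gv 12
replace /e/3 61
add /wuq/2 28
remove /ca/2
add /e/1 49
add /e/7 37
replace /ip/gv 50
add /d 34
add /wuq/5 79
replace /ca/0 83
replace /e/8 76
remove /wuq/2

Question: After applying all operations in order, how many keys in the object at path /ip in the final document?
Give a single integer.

Answer: 4

Derivation:
After op 1 (replace /ip/my 99): {"ca":[51,48,22],"e":[77,43,66],"ip":{"b":51,"gv":46,"gx":64,"my":99},"wuq":[85,18,61,82]}
After op 2 (add /ip/my 72): {"ca":[51,48,22],"e":[77,43,66],"ip":{"b":51,"gv":46,"gx":64,"my":72},"wuq":[85,18,61,82]}
After op 3 (add /e/1 75): {"ca":[51,48,22],"e":[77,75,43,66],"ip":{"b":51,"gv":46,"gx":64,"my":72},"wuq":[85,18,61,82]}
After op 4 (add /e/1 91): {"ca":[51,48,22],"e":[77,91,75,43,66],"ip":{"b":51,"gv":46,"gx":64,"my":72},"wuq":[85,18,61,82]}
After op 5 (replace /ca/0 83): {"ca":[83,48,22],"e":[77,91,75,43,66],"ip":{"b":51,"gv":46,"gx":64,"my":72},"wuq":[85,18,61,82]}
After op 6 (add /e/3 1): {"ca":[83,48,22],"e":[77,91,75,1,43,66],"ip":{"b":51,"gv":46,"gx":64,"my":72},"wuq":[85,18,61,82]}
After op 7 (add /e/1 0): {"ca":[83,48,22],"e":[77,0,91,75,1,43,66],"ip":{"b":51,"gv":46,"gx":64,"my":72},"wuq":[85,18,61,82]}
After op 8 (replace /ip/gv 12): {"ca":[83,48,22],"e":[77,0,91,75,1,43,66],"ip":{"b":51,"gv":12,"gx":64,"my":72},"wuq":[85,18,61,82]}
After op 9 (replace /e/3 61): {"ca":[83,48,22],"e":[77,0,91,61,1,43,66],"ip":{"b":51,"gv":12,"gx":64,"my":72},"wuq":[85,18,61,82]}
After op 10 (add /wuq/2 28): {"ca":[83,48,22],"e":[77,0,91,61,1,43,66],"ip":{"b":51,"gv":12,"gx":64,"my":72},"wuq":[85,18,28,61,82]}
After op 11 (remove /ca/2): {"ca":[83,48],"e":[77,0,91,61,1,43,66],"ip":{"b":51,"gv":12,"gx":64,"my":72},"wuq":[85,18,28,61,82]}
After op 12 (add /e/1 49): {"ca":[83,48],"e":[77,49,0,91,61,1,43,66],"ip":{"b":51,"gv":12,"gx":64,"my":72},"wuq":[85,18,28,61,82]}
After op 13 (add /e/7 37): {"ca":[83,48],"e":[77,49,0,91,61,1,43,37,66],"ip":{"b":51,"gv":12,"gx":64,"my":72},"wuq":[85,18,28,61,82]}
After op 14 (replace /ip/gv 50): {"ca":[83,48],"e":[77,49,0,91,61,1,43,37,66],"ip":{"b":51,"gv":50,"gx":64,"my":72},"wuq":[85,18,28,61,82]}
After op 15 (add /d 34): {"ca":[83,48],"d":34,"e":[77,49,0,91,61,1,43,37,66],"ip":{"b":51,"gv":50,"gx":64,"my":72},"wuq":[85,18,28,61,82]}
After op 16 (add /wuq/5 79): {"ca":[83,48],"d":34,"e":[77,49,0,91,61,1,43,37,66],"ip":{"b":51,"gv":50,"gx":64,"my":72},"wuq":[85,18,28,61,82,79]}
After op 17 (replace /ca/0 83): {"ca":[83,48],"d":34,"e":[77,49,0,91,61,1,43,37,66],"ip":{"b":51,"gv":50,"gx":64,"my":72},"wuq":[85,18,28,61,82,79]}
After op 18 (replace /e/8 76): {"ca":[83,48],"d":34,"e":[77,49,0,91,61,1,43,37,76],"ip":{"b":51,"gv":50,"gx":64,"my":72},"wuq":[85,18,28,61,82,79]}
After op 19 (remove /wuq/2): {"ca":[83,48],"d":34,"e":[77,49,0,91,61,1,43,37,76],"ip":{"b":51,"gv":50,"gx":64,"my":72},"wuq":[85,18,61,82,79]}
Size at path /ip: 4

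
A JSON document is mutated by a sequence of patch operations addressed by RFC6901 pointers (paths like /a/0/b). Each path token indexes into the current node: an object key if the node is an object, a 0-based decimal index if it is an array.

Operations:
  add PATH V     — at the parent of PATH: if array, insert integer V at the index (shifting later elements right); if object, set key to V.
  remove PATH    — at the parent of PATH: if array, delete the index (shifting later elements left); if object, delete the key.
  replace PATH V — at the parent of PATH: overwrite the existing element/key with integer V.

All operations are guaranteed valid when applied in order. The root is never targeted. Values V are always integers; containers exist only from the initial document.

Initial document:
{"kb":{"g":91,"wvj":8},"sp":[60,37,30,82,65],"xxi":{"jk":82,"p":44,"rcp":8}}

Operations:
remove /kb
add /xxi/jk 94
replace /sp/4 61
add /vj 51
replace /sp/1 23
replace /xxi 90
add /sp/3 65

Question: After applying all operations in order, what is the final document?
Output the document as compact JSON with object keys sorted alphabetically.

Answer: {"sp":[60,23,30,65,82,61],"vj":51,"xxi":90}

Derivation:
After op 1 (remove /kb): {"sp":[60,37,30,82,65],"xxi":{"jk":82,"p":44,"rcp":8}}
After op 2 (add /xxi/jk 94): {"sp":[60,37,30,82,65],"xxi":{"jk":94,"p":44,"rcp":8}}
After op 3 (replace /sp/4 61): {"sp":[60,37,30,82,61],"xxi":{"jk":94,"p":44,"rcp":8}}
After op 4 (add /vj 51): {"sp":[60,37,30,82,61],"vj":51,"xxi":{"jk":94,"p":44,"rcp":8}}
After op 5 (replace /sp/1 23): {"sp":[60,23,30,82,61],"vj":51,"xxi":{"jk":94,"p":44,"rcp":8}}
After op 6 (replace /xxi 90): {"sp":[60,23,30,82,61],"vj":51,"xxi":90}
After op 7 (add /sp/3 65): {"sp":[60,23,30,65,82,61],"vj":51,"xxi":90}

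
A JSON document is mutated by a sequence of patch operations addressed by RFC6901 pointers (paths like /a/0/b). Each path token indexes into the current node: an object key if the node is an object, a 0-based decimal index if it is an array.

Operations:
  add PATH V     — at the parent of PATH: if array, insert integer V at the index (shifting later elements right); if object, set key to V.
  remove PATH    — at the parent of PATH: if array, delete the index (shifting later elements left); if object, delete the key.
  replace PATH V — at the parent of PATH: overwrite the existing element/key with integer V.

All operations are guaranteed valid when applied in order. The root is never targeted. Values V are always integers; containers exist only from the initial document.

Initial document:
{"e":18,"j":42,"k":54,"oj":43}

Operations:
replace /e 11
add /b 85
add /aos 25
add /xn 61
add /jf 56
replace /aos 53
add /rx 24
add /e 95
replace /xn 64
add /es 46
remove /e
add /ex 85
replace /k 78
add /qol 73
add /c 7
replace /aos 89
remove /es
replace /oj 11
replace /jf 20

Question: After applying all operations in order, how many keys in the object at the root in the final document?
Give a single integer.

After op 1 (replace /e 11): {"e":11,"j":42,"k":54,"oj":43}
After op 2 (add /b 85): {"b":85,"e":11,"j":42,"k":54,"oj":43}
After op 3 (add /aos 25): {"aos":25,"b":85,"e":11,"j":42,"k":54,"oj":43}
After op 4 (add /xn 61): {"aos":25,"b":85,"e":11,"j":42,"k":54,"oj":43,"xn":61}
After op 5 (add /jf 56): {"aos":25,"b":85,"e":11,"j":42,"jf":56,"k":54,"oj":43,"xn":61}
After op 6 (replace /aos 53): {"aos":53,"b":85,"e":11,"j":42,"jf":56,"k":54,"oj":43,"xn":61}
After op 7 (add /rx 24): {"aos":53,"b":85,"e":11,"j":42,"jf":56,"k":54,"oj":43,"rx":24,"xn":61}
After op 8 (add /e 95): {"aos":53,"b":85,"e":95,"j":42,"jf":56,"k":54,"oj":43,"rx":24,"xn":61}
After op 9 (replace /xn 64): {"aos":53,"b":85,"e":95,"j":42,"jf":56,"k":54,"oj":43,"rx":24,"xn":64}
After op 10 (add /es 46): {"aos":53,"b":85,"e":95,"es":46,"j":42,"jf":56,"k":54,"oj":43,"rx":24,"xn":64}
After op 11 (remove /e): {"aos":53,"b":85,"es":46,"j":42,"jf":56,"k":54,"oj":43,"rx":24,"xn":64}
After op 12 (add /ex 85): {"aos":53,"b":85,"es":46,"ex":85,"j":42,"jf":56,"k":54,"oj":43,"rx":24,"xn":64}
After op 13 (replace /k 78): {"aos":53,"b":85,"es":46,"ex":85,"j":42,"jf":56,"k":78,"oj":43,"rx":24,"xn":64}
After op 14 (add /qol 73): {"aos":53,"b":85,"es":46,"ex":85,"j":42,"jf":56,"k":78,"oj":43,"qol":73,"rx":24,"xn":64}
After op 15 (add /c 7): {"aos":53,"b":85,"c":7,"es":46,"ex":85,"j":42,"jf":56,"k":78,"oj":43,"qol":73,"rx":24,"xn":64}
After op 16 (replace /aos 89): {"aos":89,"b":85,"c":7,"es":46,"ex":85,"j":42,"jf":56,"k":78,"oj":43,"qol":73,"rx":24,"xn":64}
After op 17 (remove /es): {"aos":89,"b":85,"c":7,"ex":85,"j":42,"jf":56,"k":78,"oj":43,"qol":73,"rx":24,"xn":64}
After op 18 (replace /oj 11): {"aos":89,"b":85,"c":7,"ex":85,"j":42,"jf":56,"k":78,"oj":11,"qol":73,"rx":24,"xn":64}
After op 19 (replace /jf 20): {"aos":89,"b":85,"c":7,"ex":85,"j":42,"jf":20,"k":78,"oj":11,"qol":73,"rx":24,"xn":64}
Size at the root: 11

Answer: 11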